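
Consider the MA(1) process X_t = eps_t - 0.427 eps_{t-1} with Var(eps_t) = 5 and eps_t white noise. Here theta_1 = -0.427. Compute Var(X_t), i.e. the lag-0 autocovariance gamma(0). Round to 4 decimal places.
\gamma(0) = 5.9116

For an MA(q) process X_t = eps_t + sum_i theta_i eps_{t-i} with
Var(eps_t) = sigma^2, the variance is
  gamma(0) = sigma^2 * (1 + sum_i theta_i^2).
  sum_i theta_i^2 = (-0.427)^2 = 0.182329.
  gamma(0) = 5 * (1 + 0.182329) = 5 * 1.182329 = 5.911645, which rounds to 5.9116.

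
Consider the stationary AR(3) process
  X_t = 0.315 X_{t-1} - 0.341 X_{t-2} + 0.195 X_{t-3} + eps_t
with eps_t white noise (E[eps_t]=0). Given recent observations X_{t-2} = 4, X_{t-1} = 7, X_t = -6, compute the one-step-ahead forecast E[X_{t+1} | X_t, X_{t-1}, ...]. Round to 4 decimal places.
E[X_{t+1} \mid \mathcal F_t] = -3.4970

For an AR(p) model X_t = c + sum_i phi_i X_{t-i} + eps_t, the
one-step-ahead conditional mean is
  E[X_{t+1} | X_t, ...] = c + sum_i phi_i X_{t+1-i}.
Substitute known values:
  E[X_{t+1} | ...] = (0.315) * (-6) + (-0.341) * (7) + (0.195) * (4)
                   = -3.4970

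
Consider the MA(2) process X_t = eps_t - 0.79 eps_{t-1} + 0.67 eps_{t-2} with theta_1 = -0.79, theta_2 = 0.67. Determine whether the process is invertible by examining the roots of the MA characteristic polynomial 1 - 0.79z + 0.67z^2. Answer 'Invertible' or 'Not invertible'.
\text{Invertible}

The MA(q) characteristic polynomial is P(z) = 1 - 0.79z + 0.67z^2.
Invertibility requires all roots to lie outside the unit circle, i.e. |z| > 1 for every root.
Set 1 + (-0.79) z + (0.67) z^2 = 0, i.e. a z^2 + b z + c = 0 with a = 0.67, b = -0.79, c = 1.
Discriminant D = b^2 - 4ac = (-0.79)^2 - 4*(0.67)*1 = 0.6241 - (2.68) = -2.0559.
D < 0, so the roots are the complex-conjugate pair z = (-b +/- i sqrt(-D)) / (2a) = 0.5896 +/- 1.07i.
For a conjugate pair |z|^2 = z * conj(z) = (product of roots) = c/a = 1/(0.67) = 1.492537, so |z| = sqrt(1.492537) = 1.2217 for both roots.
Moduli of all roots: 1.2217, 1.2217.
All moduli strictly greater than 1? Yes.
Verdict: Invertible.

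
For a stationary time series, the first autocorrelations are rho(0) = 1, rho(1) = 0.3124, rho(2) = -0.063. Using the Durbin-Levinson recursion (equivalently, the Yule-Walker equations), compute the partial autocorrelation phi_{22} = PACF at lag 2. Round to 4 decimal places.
\phi_{22} = -0.1780

The PACF at lag k is phi_{kk}, the last component of the solution
to the Yule-Walker system G_k phi = r_k where
  (G_k)_{ij} = rho(|i - j|), (r_k)_i = rho(i), i,j = 1..k.
Equivalently, Durbin-Levinson gives phi_{kk} iteratively:
  phi_{11} = rho(1)
  phi_{kk} = [rho(k) - sum_{j=1..k-1} phi_{k-1,j} rho(k-j)]
            / [1 - sum_{j=1..k-1} phi_{k-1,j} rho(j)],
  phi_{k,j} = phi_{k-1,j} - phi_{kk} phi_{k-1,k-j},  j = 1..k-1.
Step k = 1:
  phi_11 = rho(1) = 0.3124.
Step k = 2:
  phi_22 = [rho(2) - phi_11 rho(1)] / [1 - phi_11 rho(1)] = [-0.063 - (0.3124)(0.3124)] / [1 - (0.3124)(0.3124)]
         = -0.16059376 / 0.90240624 = -0.178.
Therefore phi_{22} = -0.1780.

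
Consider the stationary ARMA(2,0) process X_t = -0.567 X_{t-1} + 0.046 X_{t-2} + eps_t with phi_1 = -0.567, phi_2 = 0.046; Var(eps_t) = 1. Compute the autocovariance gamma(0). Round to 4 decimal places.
\gamma(0) = 1.5494

Multiply the model equation by X_{t-k} and take expectations. With theta_0 = psi_0 = 1 and psi_j the MA(infinity) weights, this gives
  gamma(k) - sum_i phi_i gamma(k-i) = c_k,
  c_k = sigma^2 * sum_{j=k..q} theta_j psi_{j-k}   (c_k = 0 for k > q),
using gamma(-m) = gamma(m).
Pure AR (q = 0): c_0 = sigma^2 = 1, c_k = 0 for k >= 1.
Equations for k = 0, 1, 2 (AR order 2, c_2 = 0):
  (E0) gamma(0) = phi_1 gamma(1) + phi_2 gamma(2) + c_0
  (E1) gamma(1) = phi_1 gamma(0) + phi_2 gamma(1) + c_1
  (E2) gamma(2) = phi_1 gamma(1) + phi_2 gamma(0)
From (E1): gamma(1) = A gamma(0) + B with
  A = phi_1 / (1 - phi_2) = -0.567 / 0.954 = -0.59434,   B = c_1 / (1 - phi_2) = 0 / 0.954 = 0.
Insert (E2) into (E0): gamma(0) (1 - phi_2^2) = phi_1 (1 + phi_2) gamma(1) + c_0.
  phi_1 (1 + phi_2) = (-0.567)(1.046) = -0.593082,   1 - phi_2^2 = 0.997884.
Replace gamma(1) by A gamma(0) + B and collect gamma(0):
  gamma(0) [0.997884 - (-0.593082)(-0.59434)] = c_0 = 1
  gamma(0) * 0.645392 = 1
  gamma(0) = 1 / 0.645392 = 1.549446.
Therefore gamma(0) = 1.5494 (to 4 decimal places).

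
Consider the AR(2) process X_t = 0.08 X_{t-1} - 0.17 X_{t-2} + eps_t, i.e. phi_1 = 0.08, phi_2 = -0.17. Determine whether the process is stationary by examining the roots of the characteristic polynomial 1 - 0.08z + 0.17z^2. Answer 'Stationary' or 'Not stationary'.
\text{Stationary}

The AR(p) characteristic polynomial is P(z) = 1 - 0.08z + 0.17z^2.
Stationarity requires all roots to lie outside the unit circle, i.e. |z| > 1 for every root.
Set 1 + (-0.08) z + (0.17) z^2 = 0, i.e. a z^2 + b z + c = 0 with a = 0.17, b = -0.08, c = 1.
Discriminant D = b^2 - 4ac = (-0.08)^2 - 4*(0.17)*1 = 0.0064 - (0.68) = -0.6736.
D < 0, so the roots are the complex-conjugate pair z = (-b +/- i sqrt(-D)) / (2a) = 0.2353 +/- 2.4139i.
For a conjugate pair |z|^2 = z * conj(z) = (product of roots) = c/a = 1/(0.17) = 5.882353, so |z| = sqrt(5.882353) = 2.4254 for both roots.
Moduli of all roots: 2.4254, 2.4254.
All moduli strictly greater than 1? Yes.
Verdict: Stationary.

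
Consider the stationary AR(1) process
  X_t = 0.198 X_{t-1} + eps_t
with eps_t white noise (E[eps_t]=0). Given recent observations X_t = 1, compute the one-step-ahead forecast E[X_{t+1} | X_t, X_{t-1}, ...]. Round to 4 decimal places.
E[X_{t+1} \mid \mathcal F_t] = 0.1980

For an AR(p) model X_t = c + sum_i phi_i X_{t-i} + eps_t, the
one-step-ahead conditional mean is
  E[X_{t+1} | X_t, ...] = c + sum_i phi_i X_{t+1-i}.
Substitute known values:
  E[X_{t+1} | ...] = (0.198) * (1)
                   = 0.1980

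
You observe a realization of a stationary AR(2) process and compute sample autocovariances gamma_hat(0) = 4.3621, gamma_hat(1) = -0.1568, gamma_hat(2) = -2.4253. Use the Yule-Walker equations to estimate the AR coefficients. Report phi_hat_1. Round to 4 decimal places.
\hat\phi_{1} = -0.0560

The Yule-Walker equations for an AR(p) process read, in matrix form,
  Gamma_p phi = r_p,   with   (Gamma_p)_{ij} = gamma(|i - j|),
                       (r_p)_i = gamma(i),   i,j = 1..p.
Substitute the sample gammas (Toeplitz matrix and right-hand side of size 2):
  Gamma_p = [[4.3621, -0.1568], [-0.1568, 4.3621]]
  r_p     = [-0.1568, -2.4253]
Written out:
  4.3621 phi_1 - 0.1568 phi_2 = -0.1568
  -0.1568 phi_1 + 4.3621 phi_2 = -2.4253
Solve by Cramer's rule:
  det = gamma(0)^2 - gamma(1)^2 = (4.3621)^2 - (-0.1568)^2 = 19.02791641 - 0.02458624 = 19.00333017
  phi_hat_1 = [gamma(1) gamma(0) - gamma(1) gamma(2)] / det = [(-0.1568)(4.3621) - (-0.1568)(-2.4253)] / 19.00333017 = -1.06426432 / 19.00333017 = -0.056
  phi_hat_2 = [gamma(0) gamma(2) - gamma(1)^2] / det = [(4.3621)(-2.4253) - (-0.1568)^2] / 19.00333017 = -10.60398737 / 19.00333017 = -0.558
So phi_hat = [-0.0560, -0.5580].
Therefore phi_hat_1 = -0.0560.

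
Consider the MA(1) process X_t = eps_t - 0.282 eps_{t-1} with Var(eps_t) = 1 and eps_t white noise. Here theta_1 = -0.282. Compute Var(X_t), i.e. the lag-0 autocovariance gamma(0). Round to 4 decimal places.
\gamma(0) = 1.0795

For an MA(q) process X_t = eps_t + sum_i theta_i eps_{t-i} with
Var(eps_t) = sigma^2, the variance is
  gamma(0) = sigma^2 * (1 + sum_i theta_i^2).
  sum_i theta_i^2 = (-0.282)^2 = 0.079524.
  gamma(0) = 1 * (1 + 0.079524) = 1 * 1.079524 = 1.079524, which rounds to 1.0795.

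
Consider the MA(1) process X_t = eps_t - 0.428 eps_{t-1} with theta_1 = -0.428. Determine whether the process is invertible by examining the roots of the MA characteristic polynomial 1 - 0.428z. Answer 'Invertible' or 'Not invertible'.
\text{Invertible}

The MA(q) characteristic polynomial is P(z) = 1 - 0.428z.
Invertibility requires all roots to lie outside the unit circle, i.e. |z| > 1 for every root.
This is linear in z: 1 + (-0.428) z = 0  =>  z = -1/(-0.428) = 2.336449,  |z| = 2.336449.
Moduli of all roots: 2.3364.
All moduli strictly greater than 1? Yes.
Verdict: Invertible.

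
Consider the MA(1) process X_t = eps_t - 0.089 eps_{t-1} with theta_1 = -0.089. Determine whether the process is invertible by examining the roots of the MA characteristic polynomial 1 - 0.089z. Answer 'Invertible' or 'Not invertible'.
\text{Invertible}

The MA(q) characteristic polynomial is P(z) = 1 - 0.089z.
Invertibility requires all roots to lie outside the unit circle, i.e. |z| > 1 for every root.
This is linear in z: 1 + (-0.089) z = 0  =>  z = -1/(-0.089) = 11.235955,  |z| = 11.235955.
Moduli of all roots: 11.2360.
All moduli strictly greater than 1? Yes.
Verdict: Invertible.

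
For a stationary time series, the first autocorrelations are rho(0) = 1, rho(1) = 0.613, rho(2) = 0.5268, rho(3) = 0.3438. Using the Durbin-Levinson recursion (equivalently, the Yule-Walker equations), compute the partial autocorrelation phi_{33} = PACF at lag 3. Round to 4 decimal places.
\phi_{33} = -0.0839

The PACF at lag k is phi_{kk}, the last component of the solution
to the Yule-Walker system G_k phi = r_k where
  (G_k)_{ij} = rho(|i - j|), (r_k)_i = rho(i), i,j = 1..k.
Equivalently, Durbin-Levinson gives phi_{kk} iteratively:
  phi_{11} = rho(1)
  phi_{kk} = [rho(k) - sum_{j=1..k-1} phi_{k-1,j} rho(k-j)]
            / [1 - sum_{j=1..k-1} phi_{k-1,j} rho(j)],
  phi_{k,j} = phi_{k-1,j} - phi_{kk} phi_{k-1,k-j},  j = 1..k-1.
Step k = 1:
  phi_11 = rho(1) = 0.613.
Step k = 2:
  phi_22 = [rho(2) - phi_11 rho(1)] / [1 - phi_11 rho(1)] = [0.5268 - (0.613)(0.613)] / [1 - (0.613)(0.613)]
         = 0.151031 / 0.624231 = 0.241947.
  Update: phi_21 = phi_11 - phi_22 phi_11 = 0.613 - (0.241947)(0.613) = 0.464686.
Step k = 3:
  phi_33 = [rho(3) - phi_21 rho(2) - phi_22 rho(1)] / [1 - phi_21 rho(1) - phi_22 rho(2)]
    numerator   = 0.3438 - (0.464686)(0.5268) - (0.241947)(0.613) = -0.04931044
    denominator = 1 - (0.464686)(0.613) - (0.241947)(0.5268) = 0.58768946
  phi_33 = -0.04931044 / 0.58768946 = -0.0839.
Therefore phi_{33} = -0.0839.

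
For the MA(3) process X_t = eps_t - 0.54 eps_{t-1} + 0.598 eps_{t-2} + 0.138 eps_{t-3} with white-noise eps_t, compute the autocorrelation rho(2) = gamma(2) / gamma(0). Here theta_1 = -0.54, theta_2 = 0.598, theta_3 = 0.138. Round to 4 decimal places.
\rho(2) = 0.3138

For an MA(q) process with theta_0 = 1, the autocovariance is
  gamma(k) = sigma^2 * sum_{i=0..q-k} theta_i * theta_{i+k},
and rho(k) = gamma(k) / gamma(0). Sigma^2 cancels.
  numerator   = (1)*(0.598) + (-0.54)*(0.138) = 0.52348.
  denominator = (1)^2 + (-0.54)^2 + (0.598)^2 + (0.138)^2 = 1.668248.
  rho(2) = 0.52348 / 1.668248 = 0.3138.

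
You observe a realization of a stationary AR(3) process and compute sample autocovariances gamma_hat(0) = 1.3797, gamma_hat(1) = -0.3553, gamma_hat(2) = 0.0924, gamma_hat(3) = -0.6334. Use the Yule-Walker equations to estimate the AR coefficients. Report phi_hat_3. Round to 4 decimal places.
\hat\phi_{3} = -0.4730

The Yule-Walker equations for an AR(p) process read, in matrix form,
  Gamma_p phi = r_p,   with   (Gamma_p)_{ij} = gamma(|i - j|),
                       (r_p)_i = gamma(i),   i,j = 1..p.
Substitute the sample gammas (Toeplitz matrix and right-hand side of size 3):
  Gamma_p = [[1.3797, -0.3553, 0.0924], [-0.3553, 1.3797, -0.3553], [0.0924, -0.3553, 1.3797]]
  r_p     = [-0.3553, 0.0924, -0.6334]
Written out (R1..R3):
  (R1) 1.3797 phi_1 - 0.3553 phi_2 + 0.0924 phi_3 = -0.3553
  (R2) -0.3553 phi_1 + 1.3797 phi_2 - 0.3553 phi_3 = 0.0924
  (R3) 0.0924 phi_1 - 0.3553 phi_2 + 1.3797 phi_3 = -0.6334
Gaussian elimination:
  R2 <- R2 - (-0.3553/1.3797) R1 = R2 - (-0.25752) R1:  1.288203 phi_2 - 0.331505 phi_3 = 0.000903
  R3 <- R3 - (0.0924/1.3797) R1 = R3 - (0.066971) R1:  -0.331505 phi_2 + 1.373512 phi_3 = -0.609605
  R3 <- R3 - (-0.331505/1.288203) R2 = R3 - (-0.257339) R2:  1.288203 phi_3 = -0.609373
Back-substitution:
  phi_hat_3 = -0.609373 / 1.288203 = -0.473041
  phi_hat_2 = (0.000903 - (-0.331505)(-0.473041)) / 1.288203 = -0.121031
  phi_hat_1 = (-0.3553 - (-0.3553)(-0.121031) - (0.0924)(-0.473041)) / 1.3797 = -0.257008
So phi_hat = [-0.2570, -0.1210, -0.4730].
Therefore phi_hat_3 = -0.4730.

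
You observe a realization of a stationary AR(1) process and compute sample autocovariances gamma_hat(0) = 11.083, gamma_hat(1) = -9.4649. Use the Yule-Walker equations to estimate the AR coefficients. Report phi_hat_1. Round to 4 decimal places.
\hat\phi_{1} = -0.8540

The Yule-Walker equations for an AR(p) process read, in matrix form,
  Gamma_p phi = r_p,   with   (Gamma_p)_{ij} = gamma(|i - j|),
                       (r_p)_i = gamma(i),   i,j = 1..p.
Substitute the sample gammas (Toeplitz matrix and right-hand side of size 1):
  Gamma_p = [[11.083]]
  r_p     = [-9.4649]
With p = 1 this is the single equation gamma(0) phi_1 = gamma(1):
  phi_hat_1 = gamma(1) / gamma(0) = -9.4649 / 11.083 = -0.8540.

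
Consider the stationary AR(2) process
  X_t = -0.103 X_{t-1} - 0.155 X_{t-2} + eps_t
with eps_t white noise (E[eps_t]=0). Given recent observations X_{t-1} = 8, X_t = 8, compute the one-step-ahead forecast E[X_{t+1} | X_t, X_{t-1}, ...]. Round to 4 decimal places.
E[X_{t+1} \mid \mathcal F_t] = -2.0640

For an AR(p) model X_t = c + sum_i phi_i X_{t-i} + eps_t, the
one-step-ahead conditional mean is
  E[X_{t+1} | X_t, ...] = c + sum_i phi_i X_{t+1-i}.
Substitute known values:
  E[X_{t+1} | ...] = (-0.103) * (8) + (-0.155) * (8)
                   = -2.0640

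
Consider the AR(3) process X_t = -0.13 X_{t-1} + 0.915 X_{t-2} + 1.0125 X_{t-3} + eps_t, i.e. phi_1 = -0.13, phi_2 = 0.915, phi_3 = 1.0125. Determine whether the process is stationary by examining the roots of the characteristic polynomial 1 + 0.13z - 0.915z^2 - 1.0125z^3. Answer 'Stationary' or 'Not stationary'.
\text{Not stationary}

The AR(p) characteristic polynomial is P(z) = 1 + 0.13z - 0.915z^2 - 1.0125z^3.
Stationarity requires all roots to lie outside the unit circle, i.e. |z| > 1 for every root.
Degree 3: look for a simple real root z0 first, then factor out (1 - z/z0) and solve the remaining quadratic.
Testing z0 = 0.8: P(0.8) = 1 + (0.13)(0.8) + (-0.915)(0.8)^2 + (-1.0125)(0.8)^3
  = 1 + (0.104) + (-0.5856) + (-0.5184) = 0.  So z_0 = 0.8 is a root, |z_0| = 0.8.
Divide out the factor (1 - 1.25 z) = (1 - z/z0) (since 1/z0 = 1.25):
  P(z) = (1 - 1.25 z)(1 + (1.38) z + (0.81) z^2)
  [check: z-coef 1.38 - (1.25) = 0.13; z^2-coef 0.81 - (1.25)(1.38) = -0.915; z^3-coef -(1.25)(0.81) = -1.0125.]
Remaining roots from the quadratic factor 1 + (1.38) z + (0.81) z^2:
  Set 1 + (1.38) z + (0.81) z^2 = 0, i.e. a z^2 + b z + c = 0 with a = 0.81, b = 1.38, c = 1.
  Discriminant D = b^2 - 4ac = (1.38)^2 - 4*(0.81)*1 = 1.9044 - (3.24) = -1.3356.
  D < 0, so the roots are the complex-conjugate pair z = (-b +/- i sqrt(-D)) / (2a) = -0.8519 +/- 0.7134i.
  For a conjugate pair |z|^2 = z * conj(z) = (product of roots) = c/a = 1/(0.81) = 1.234568, so |z| = sqrt(1.234568) = 1.1111 for both roots.
Moduli of all roots: 0.8000, 1.1111, 1.1111.
All moduli strictly greater than 1? No.
Verdict: Not stationary.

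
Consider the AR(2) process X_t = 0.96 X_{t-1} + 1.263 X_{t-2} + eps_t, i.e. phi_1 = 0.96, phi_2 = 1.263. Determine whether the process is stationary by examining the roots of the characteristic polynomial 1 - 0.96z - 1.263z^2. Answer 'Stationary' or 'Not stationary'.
\text{Not stationary}

The AR(p) characteristic polynomial is P(z) = 1 - 0.96z - 1.263z^2.
Stationarity requires all roots to lie outside the unit circle, i.e. |z| > 1 for every root.
Set 1 + (-0.96) z + (-1.263) z^2 = 0, i.e. a z^2 + b z + c = 0 with a = -1.263, b = -0.96, c = 1.
Discriminant D = b^2 - 4ac = (-0.96)^2 - 4*(-1.263)*1 = 0.9216 - (-5.052) = 5.9736.
D >= 0, so the roots are real: z = (-b +/- sqrt(D)) / (2a) = (0.96 +/- 2.444095) / (-2.526).
  z_1 = (0.96 + 2.444095) / (-2.526) = -1.3476,   |z_1| = 1.3476.
  z_2 = (0.96 - 2.444095) / (-2.526) = 0.5875,   |z_2| = 0.5875.
Moduli of all roots: 1.3476, 0.5875.
All moduli strictly greater than 1? No.
Verdict: Not stationary.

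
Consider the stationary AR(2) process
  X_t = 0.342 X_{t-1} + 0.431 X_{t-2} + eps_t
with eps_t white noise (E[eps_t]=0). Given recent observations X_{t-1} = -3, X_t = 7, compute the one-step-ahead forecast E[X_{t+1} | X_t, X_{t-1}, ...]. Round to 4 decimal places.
E[X_{t+1} \mid \mathcal F_t] = 1.1010

For an AR(p) model X_t = c + sum_i phi_i X_{t-i} + eps_t, the
one-step-ahead conditional mean is
  E[X_{t+1} | X_t, ...] = c + sum_i phi_i X_{t+1-i}.
Substitute known values:
  E[X_{t+1} | ...] = (0.342) * (7) + (0.431) * (-3)
                   = 1.1010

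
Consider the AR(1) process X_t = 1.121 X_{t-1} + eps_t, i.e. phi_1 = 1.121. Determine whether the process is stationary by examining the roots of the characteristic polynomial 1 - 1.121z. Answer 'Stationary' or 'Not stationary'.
\text{Not stationary}

The AR(p) characteristic polynomial is P(z) = 1 - 1.121z.
Stationarity requires all roots to lie outside the unit circle, i.e. |z| > 1 for every root.
This is linear in z: 1 + (-1.121) z = 0  =>  z = -1/(-1.121) = 0.892061,  |z| = 0.892061.
Moduli of all roots: 0.8921.
All moduli strictly greater than 1? No.
Verdict: Not stationary.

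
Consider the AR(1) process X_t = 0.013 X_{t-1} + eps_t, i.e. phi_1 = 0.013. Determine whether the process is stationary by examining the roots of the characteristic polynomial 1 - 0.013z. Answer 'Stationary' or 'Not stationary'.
\text{Stationary}

The AR(p) characteristic polynomial is P(z) = 1 - 0.013z.
Stationarity requires all roots to lie outside the unit circle, i.e. |z| > 1 for every root.
This is linear in z: 1 + (-0.013) z = 0  =>  z = -1/(-0.013) = 76.923077,  |z| = 76.923077.
Moduli of all roots: 76.9231.
All moduli strictly greater than 1? Yes.
Verdict: Stationary.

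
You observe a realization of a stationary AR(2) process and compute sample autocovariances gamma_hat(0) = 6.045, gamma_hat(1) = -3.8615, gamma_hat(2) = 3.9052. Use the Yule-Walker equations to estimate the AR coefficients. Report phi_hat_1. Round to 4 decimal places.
\hat\phi_{1} = -0.3820

The Yule-Walker equations for an AR(p) process read, in matrix form,
  Gamma_p phi = r_p,   with   (Gamma_p)_{ij} = gamma(|i - j|),
                       (r_p)_i = gamma(i),   i,j = 1..p.
Substitute the sample gammas (Toeplitz matrix and right-hand side of size 2):
  Gamma_p = [[6.045, -3.8615], [-3.8615, 6.045]]
  r_p     = [-3.8615, 3.9052]
Written out:
  6.045 phi_1 - 3.8615 phi_2 = -3.8615
  -3.8615 phi_1 + 6.045 phi_2 = 3.9052
Solve by Cramer's rule:
  det = gamma(0)^2 - gamma(1)^2 = (6.045)^2 - (-3.8615)^2 = 36.542025 - 14.91118225 = 21.63084275
  phi_hat_1 = [gamma(1) gamma(0) - gamma(1) gamma(2)] / det = [(-3.8615)(6.045) - (-3.8615)(3.9052)] / 21.63084275 = -8.2628377 / 21.63084275 = -0.382
  phi_hat_2 = [gamma(0) gamma(2) - gamma(1)^2] / det = [(6.045)(3.9052) - (-3.8615)^2] / 21.63084275 = 8.69575175 / 21.63084275 = 0.402
So phi_hat = [-0.3820, 0.4020].
Therefore phi_hat_1 = -0.3820.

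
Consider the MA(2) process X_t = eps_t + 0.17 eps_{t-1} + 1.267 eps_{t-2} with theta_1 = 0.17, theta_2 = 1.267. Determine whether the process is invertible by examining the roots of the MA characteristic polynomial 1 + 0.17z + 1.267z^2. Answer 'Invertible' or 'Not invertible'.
\text{Not invertible}

The MA(q) characteristic polynomial is P(z) = 1 + 0.17z + 1.267z^2.
Invertibility requires all roots to lie outside the unit circle, i.e. |z| > 1 for every root.
Set 1 + (0.17) z + (1.267) z^2 = 0, i.e. a z^2 + b z + c = 0 with a = 1.267, b = 0.17, c = 1.
Discriminant D = b^2 - 4ac = (0.17)^2 - 4*(1.267)*1 = 0.0289 - (5.068) = -5.0391.
D < 0, so the roots are the complex-conjugate pair z = (-b +/- i sqrt(-D)) / (2a) = -0.0671 +/- 0.8859i.
For a conjugate pair |z|^2 = z * conj(z) = (product of roots) = c/a = 1/(1.267) = 0.789266, so |z| = sqrt(0.789266) = 0.8884 for both roots.
Moduli of all roots: 0.8884, 0.8884.
All moduli strictly greater than 1? No.
Verdict: Not invertible.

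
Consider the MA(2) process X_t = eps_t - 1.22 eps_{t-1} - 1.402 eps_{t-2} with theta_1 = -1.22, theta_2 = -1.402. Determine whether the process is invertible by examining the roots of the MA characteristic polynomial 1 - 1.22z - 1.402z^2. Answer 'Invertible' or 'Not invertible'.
\text{Not invertible}

The MA(q) characteristic polynomial is P(z) = 1 - 1.22z - 1.402z^2.
Invertibility requires all roots to lie outside the unit circle, i.e. |z| > 1 for every root.
Set 1 + (-1.22) z + (-1.402) z^2 = 0, i.e. a z^2 + b z + c = 0 with a = -1.402, b = -1.22, c = 1.
Discriminant D = b^2 - 4ac = (-1.22)^2 - 4*(-1.402)*1 = 1.4884 - (-5.608) = 7.0964.
D >= 0, so the roots are real: z = (-b +/- sqrt(D)) / (2a) = (1.22 +/- 2.663907) / (-2.804).
  z_1 = (1.22 + 2.663907) / (-2.804) = -1.3851,   |z_1| = 1.3851.
  z_2 = (1.22 - 2.663907) / (-2.804) = 0.5149,   |z_2| = 0.5149.
Moduli of all roots: 1.3851, 0.5149.
All moduli strictly greater than 1? No.
Verdict: Not invertible.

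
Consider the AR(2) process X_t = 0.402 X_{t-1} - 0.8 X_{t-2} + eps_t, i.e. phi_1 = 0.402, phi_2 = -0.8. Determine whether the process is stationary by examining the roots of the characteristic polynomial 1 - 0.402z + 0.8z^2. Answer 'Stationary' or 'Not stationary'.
\text{Stationary}

The AR(p) characteristic polynomial is P(z) = 1 - 0.402z + 0.8z^2.
Stationarity requires all roots to lie outside the unit circle, i.e. |z| > 1 for every root.
Set 1 + (-0.402) z + (0.8) z^2 = 0, i.e. a z^2 + b z + c = 0 with a = 0.8, b = -0.402, c = 1.
Discriminant D = b^2 - 4ac = (-0.402)^2 - 4*(0.8)*1 = 0.161604 - (3.2) = -3.038396.
D < 0, so the roots are the complex-conjugate pair z = (-b +/- i sqrt(-D)) / (2a) = 0.2512 +/- 1.0894i.
For a conjugate pair |z|^2 = z * conj(z) = (product of roots) = c/a = 1/(0.8) = 1.25, so |z| = sqrt(1.25) = 1.118 for both roots.
Moduli of all roots: 1.1180, 1.1180.
All moduli strictly greater than 1? Yes.
Verdict: Stationary.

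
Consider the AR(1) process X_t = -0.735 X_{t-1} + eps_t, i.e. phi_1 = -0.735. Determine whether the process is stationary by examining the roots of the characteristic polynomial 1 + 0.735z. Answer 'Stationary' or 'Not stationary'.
\text{Stationary}

The AR(p) characteristic polynomial is P(z) = 1 + 0.735z.
Stationarity requires all roots to lie outside the unit circle, i.e. |z| > 1 for every root.
This is linear in z: 1 + (0.735) z = 0  =>  z = -1/(0.735) = -1.360544,  |z| = 1.360544.
Moduli of all roots: 1.3605.
All moduli strictly greater than 1? Yes.
Verdict: Stationary.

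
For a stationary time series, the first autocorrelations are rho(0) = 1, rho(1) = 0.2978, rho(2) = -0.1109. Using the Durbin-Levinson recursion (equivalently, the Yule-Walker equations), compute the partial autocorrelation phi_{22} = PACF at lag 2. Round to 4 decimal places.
\phi_{22} = -0.2190

The PACF at lag k is phi_{kk}, the last component of the solution
to the Yule-Walker system G_k phi = r_k where
  (G_k)_{ij} = rho(|i - j|), (r_k)_i = rho(i), i,j = 1..k.
Equivalently, Durbin-Levinson gives phi_{kk} iteratively:
  phi_{11} = rho(1)
  phi_{kk} = [rho(k) - sum_{j=1..k-1} phi_{k-1,j} rho(k-j)]
            / [1 - sum_{j=1..k-1} phi_{k-1,j} rho(j)],
  phi_{k,j} = phi_{k-1,j} - phi_{kk} phi_{k-1,k-j},  j = 1..k-1.
Step k = 1:
  phi_11 = rho(1) = 0.2978.
Step k = 2:
  phi_22 = [rho(2) - phi_11 rho(1)] / [1 - phi_11 rho(1)] = [-0.1109 - (0.2978)(0.2978)] / [1 - (0.2978)(0.2978)]
         = -0.19958484 / 0.91131516 = -0.219.
Therefore phi_{22} = -0.2190.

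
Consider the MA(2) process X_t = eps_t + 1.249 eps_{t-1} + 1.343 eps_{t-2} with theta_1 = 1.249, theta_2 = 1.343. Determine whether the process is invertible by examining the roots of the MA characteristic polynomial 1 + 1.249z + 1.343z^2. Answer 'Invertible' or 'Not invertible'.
\text{Not invertible}

The MA(q) characteristic polynomial is P(z) = 1 + 1.249z + 1.343z^2.
Invertibility requires all roots to lie outside the unit circle, i.e. |z| > 1 for every root.
Set 1 + (1.249) z + (1.343) z^2 = 0, i.e. a z^2 + b z + c = 0 with a = 1.343, b = 1.249, c = 1.
Discriminant D = b^2 - 4ac = (1.249)^2 - 4*(1.343)*1 = 1.560001 - (5.372) = -3.811999.
D < 0, so the roots are the complex-conjugate pair z = (-b +/- i sqrt(-D)) / (2a) = -0.465 +/- 0.7269i.
For a conjugate pair |z|^2 = z * conj(z) = (product of roots) = c/a = 1/(1.343) = 0.744602, so |z| = sqrt(0.744602) = 0.8629 for both roots.
Moduli of all roots: 0.8629, 0.8629.
All moduli strictly greater than 1? No.
Verdict: Not invertible.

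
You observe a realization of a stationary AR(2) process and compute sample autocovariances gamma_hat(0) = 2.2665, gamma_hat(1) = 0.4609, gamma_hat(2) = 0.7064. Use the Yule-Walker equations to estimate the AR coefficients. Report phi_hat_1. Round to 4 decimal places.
\hat\phi_{1} = 0.1460

The Yule-Walker equations for an AR(p) process read, in matrix form,
  Gamma_p phi = r_p,   with   (Gamma_p)_{ij} = gamma(|i - j|),
                       (r_p)_i = gamma(i),   i,j = 1..p.
Substitute the sample gammas (Toeplitz matrix and right-hand side of size 2):
  Gamma_p = [[2.2665, 0.4609], [0.4609, 2.2665]]
  r_p     = [0.4609, 0.7064]
Written out:
  2.2665 phi_1 + 0.4609 phi_2 = 0.4609
  0.4609 phi_1 + 2.2665 phi_2 = 0.7064
Solve by Cramer's rule:
  det = gamma(0)^2 - gamma(1)^2 = (2.2665)^2 - (0.4609)^2 = 5.13702225 - 0.21242881 = 4.92459344
  phi_hat_1 = [gamma(1) gamma(0) - gamma(1) gamma(2)] / det = [(0.4609)(2.2665) - (0.4609)(0.7064)] / 4.92459344 = 0.71905009 / 4.92459344 = 0.146
  phi_hat_2 = [gamma(0) gamma(2) - gamma(1)^2] / det = [(2.2665)(0.7064) - (0.4609)^2] / 4.92459344 = 1.38862679 / 4.92459344 = 0.282
So phi_hat = [0.1460, 0.2820].
Therefore phi_hat_1 = 0.1460.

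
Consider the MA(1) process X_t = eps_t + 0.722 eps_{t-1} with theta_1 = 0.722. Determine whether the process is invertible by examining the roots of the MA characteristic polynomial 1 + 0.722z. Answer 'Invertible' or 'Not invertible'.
\text{Invertible}

The MA(q) characteristic polynomial is P(z) = 1 + 0.722z.
Invertibility requires all roots to lie outside the unit circle, i.e. |z| > 1 for every root.
This is linear in z: 1 + (0.722) z = 0  =>  z = -1/(0.722) = -1.385042,  |z| = 1.385042.
Moduli of all roots: 1.3850.
All moduli strictly greater than 1? Yes.
Verdict: Invertible.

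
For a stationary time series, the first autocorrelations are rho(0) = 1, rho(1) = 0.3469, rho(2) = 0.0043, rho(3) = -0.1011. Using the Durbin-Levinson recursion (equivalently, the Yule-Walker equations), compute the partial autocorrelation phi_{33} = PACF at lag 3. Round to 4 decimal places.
\phi_{33} = -0.0660

The PACF at lag k is phi_{kk}, the last component of the solution
to the Yule-Walker system G_k phi = r_k where
  (G_k)_{ij} = rho(|i - j|), (r_k)_i = rho(i), i,j = 1..k.
Equivalently, Durbin-Levinson gives phi_{kk} iteratively:
  phi_{11} = rho(1)
  phi_{kk} = [rho(k) - sum_{j=1..k-1} phi_{k-1,j} rho(k-j)]
            / [1 - sum_{j=1..k-1} phi_{k-1,j} rho(j)],
  phi_{k,j} = phi_{k-1,j} - phi_{kk} phi_{k-1,k-j},  j = 1..k-1.
Step k = 1:
  phi_11 = rho(1) = 0.3469.
Step k = 2:
  phi_22 = [rho(2) - phi_11 rho(1)] / [1 - phi_11 rho(1)] = [0.0043 - (0.3469)(0.3469)] / [1 - (0.3469)(0.3469)]
         = -0.11603961 / 0.87966039 = -0.131914.
  Update: phi_21 = phi_11 - phi_22 phi_11 = 0.3469 - (-0.131914)(0.3469) = 0.392661.
Step k = 3:
  phi_33 = [rho(3) - phi_21 rho(2) - phi_22 rho(1)] / [1 - phi_21 rho(1) - phi_22 rho(2)]
    numerator   = -0.1011 - (0.392661)(0.0043) - (-0.131914)(0.3469) = -0.05702744
    denominator = 1 - (0.392661)(0.3469) - (-0.131914)(0.0043) = 0.86435313
  phi_33 = -0.05702744 / 0.86435313 = -0.066.
Therefore phi_{33} = -0.0660.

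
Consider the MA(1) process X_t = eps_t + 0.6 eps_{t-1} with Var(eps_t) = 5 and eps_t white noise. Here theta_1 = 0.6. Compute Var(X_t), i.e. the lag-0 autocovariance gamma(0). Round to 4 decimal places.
\gamma(0) = 6.8000

For an MA(q) process X_t = eps_t + sum_i theta_i eps_{t-i} with
Var(eps_t) = sigma^2, the variance is
  gamma(0) = sigma^2 * (1 + sum_i theta_i^2).
  sum_i theta_i^2 = (0.6)^2 = 0.36.
  gamma(0) = 5 * (1 + 0.36) = 5 * 1.36 = 6.8, which rounds to 6.8000.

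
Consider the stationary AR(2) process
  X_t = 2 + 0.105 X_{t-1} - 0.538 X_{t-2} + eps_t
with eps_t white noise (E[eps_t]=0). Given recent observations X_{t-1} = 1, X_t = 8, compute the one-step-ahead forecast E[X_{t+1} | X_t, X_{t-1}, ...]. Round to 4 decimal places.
E[X_{t+1} \mid \mathcal F_t] = 2.3020

For an AR(p) model X_t = c + sum_i phi_i X_{t-i} + eps_t, the
one-step-ahead conditional mean is
  E[X_{t+1} | X_t, ...] = c + sum_i phi_i X_{t+1-i}.
Substitute known values:
  E[X_{t+1} | ...] = 2 + (0.105) * (8) + (-0.538) * (1)
                   = 2.3020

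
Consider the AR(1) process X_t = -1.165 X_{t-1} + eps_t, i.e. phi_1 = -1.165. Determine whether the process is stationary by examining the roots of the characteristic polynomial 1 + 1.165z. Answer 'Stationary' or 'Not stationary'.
\text{Not stationary}

The AR(p) characteristic polynomial is P(z) = 1 + 1.165z.
Stationarity requires all roots to lie outside the unit circle, i.e. |z| > 1 for every root.
This is linear in z: 1 + (1.165) z = 0  =>  z = -1/(1.165) = -0.858369,  |z| = 0.858369.
Moduli of all roots: 0.8584.
All moduli strictly greater than 1? No.
Verdict: Not stationary.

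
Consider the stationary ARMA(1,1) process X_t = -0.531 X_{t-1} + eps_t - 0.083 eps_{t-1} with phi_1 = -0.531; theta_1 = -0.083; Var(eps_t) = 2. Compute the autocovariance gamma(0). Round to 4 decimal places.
\gamma(0) = 3.0501

Multiply the model equation by X_{t-k} and take expectations. With theta_0 = psi_0 = 1 and psi_j the MA(infinity) weights, this gives
  gamma(k) - sum_i phi_i gamma(k-i) = c_k,
  c_k = sigma^2 * sum_{j=k..q} theta_j psi_{j-k}   (c_k = 0 for k > q),
using gamma(-m) = gamma(m).
psi-weights needed (psi_j = theta_j + sum_i phi_i psi_{j-i}):
  psi_1 = theta_1 + phi_1 = -0.083 + (-0.531) = -0.614
Right-hand sides:
  c_0 = sigma^2 (1 + theta_1 psi_1) = 2 * (1 + (-0.083)(-0.614)) = 2 * 1.050962 = 2.101924
  c_1 = sigma^2 theta_1 = 2 * (-0.083) = -0.166
  c_2 = 0
Equations for k = 0 and k = 1 (AR order 1):
  gamma(0) = phi_1 gamma(1) + c_0
  gamma(1) = phi_1 gamma(0) + c_1
Substituting the second into the first: gamma(0) (1 - phi_1^2) = c_0 + phi_1 c_1, so
  gamma(0) = (c_0 + phi_1 c_1) / (1 - phi_1^2) = (2.101924 + (-0.531)(-0.166)) / (1 - (-0.531)^2) = 2.19007 / 0.718039 = 3.050071.
Therefore gamma(0) = 3.0501 (to 4 decimal places).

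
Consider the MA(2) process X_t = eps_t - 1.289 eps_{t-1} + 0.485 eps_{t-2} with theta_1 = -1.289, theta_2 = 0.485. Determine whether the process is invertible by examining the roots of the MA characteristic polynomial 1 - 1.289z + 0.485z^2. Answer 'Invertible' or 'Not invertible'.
\text{Invertible}

The MA(q) characteristic polynomial is P(z) = 1 - 1.289z + 0.485z^2.
Invertibility requires all roots to lie outside the unit circle, i.e. |z| > 1 for every root.
Set 1 + (-1.289) z + (0.485) z^2 = 0, i.e. a z^2 + b z + c = 0 with a = 0.485, b = -1.289, c = 1.
Discriminant D = b^2 - 4ac = (-1.289)^2 - 4*(0.485)*1 = 1.661521 - (1.94) = -0.278479.
D < 0, so the roots are the complex-conjugate pair z = (-b +/- i sqrt(-D)) / (2a) = 1.3289 +/- 0.544i.
For a conjugate pair |z|^2 = z * conj(z) = (product of roots) = c/a = 1/(0.485) = 2.061856, so |z| = sqrt(2.061856) = 1.4359 for both roots.
Moduli of all roots: 1.4359, 1.4359.
All moduli strictly greater than 1? Yes.
Verdict: Invertible.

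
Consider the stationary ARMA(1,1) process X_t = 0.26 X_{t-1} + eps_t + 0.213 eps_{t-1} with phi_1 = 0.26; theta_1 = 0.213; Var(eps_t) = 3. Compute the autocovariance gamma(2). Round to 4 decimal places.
\gamma(2) = 0.4176

Multiply the model equation by X_{t-k} and take expectations. With theta_0 = psi_0 = 1 and psi_j the MA(infinity) weights, this gives
  gamma(k) - sum_i phi_i gamma(k-i) = c_k,
  c_k = sigma^2 * sum_{j=k..q} theta_j psi_{j-k}   (c_k = 0 for k > q),
using gamma(-m) = gamma(m).
psi-weights needed (psi_j = theta_j + sum_i phi_i psi_{j-i}):
  psi_1 = theta_1 + phi_1 = 0.213 + (0.26) = 0.473
Right-hand sides:
  c_0 = sigma^2 (1 + theta_1 psi_1) = 3 * (1 + (0.213)(0.473)) = 3 * 1.100749 = 3.302247
  c_1 = sigma^2 theta_1 = 3 * (0.213) = 0.639
  c_2 = 0
Equations for k = 0 and k = 1 (AR order 1):
  gamma(0) = phi_1 gamma(1) + c_0
  gamma(1) = phi_1 gamma(0) + c_1
Substituting the second into the first: gamma(0) (1 - phi_1^2) = c_0 + phi_1 c_1, so
  gamma(0) = (c_0 + phi_1 c_1) / (1 - phi_1^2) = (3.302247 + (0.26)(0.639)) / (1 - (0.26)^2) = 3.468387 / 0.9324 = 3.719849.
  gamma(1) = phi_1 gamma(0) + c_1 = (0.26)(3.719849) + (0.639) = 1.606161.
For k = 2 (> q): gamma(2) = phi_1 gamma(1) = (0.26)(1.606161) = 0.417602.
Therefore gamma(2) = 0.4176 (to 4 decimal places).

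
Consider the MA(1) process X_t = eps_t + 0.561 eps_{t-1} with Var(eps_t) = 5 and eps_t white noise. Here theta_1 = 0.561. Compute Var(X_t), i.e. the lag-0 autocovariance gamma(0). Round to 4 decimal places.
\gamma(0) = 6.5736

For an MA(q) process X_t = eps_t + sum_i theta_i eps_{t-i} with
Var(eps_t) = sigma^2, the variance is
  gamma(0) = sigma^2 * (1 + sum_i theta_i^2).
  sum_i theta_i^2 = (0.561)^2 = 0.314721.
  gamma(0) = 5 * (1 + 0.314721) = 5 * 1.314721 = 6.573605, which rounds to 6.5736.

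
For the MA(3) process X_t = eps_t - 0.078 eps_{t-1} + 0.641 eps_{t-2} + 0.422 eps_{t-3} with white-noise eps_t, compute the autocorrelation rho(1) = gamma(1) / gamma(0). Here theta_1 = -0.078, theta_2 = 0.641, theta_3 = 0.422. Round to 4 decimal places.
\rho(1) = 0.0893

For an MA(q) process with theta_0 = 1, the autocovariance is
  gamma(k) = sigma^2 * sum_{i=0..q-k} theta_i * theta_{i+k},
and rho(k) = gamma(k) / gamma(0). Sigma^2 cancels.
  numerator   = (1)*(-0.078) + (-0.078)*(0.641) + (0.641)*(0.422) = 0.142504.
  denominator = (1)^2 + (-0.078)^2 + (0.641)^2 + (0.422)^2 = 1.595049.
  rho(1) = 0.142504 / 1.595049 = 0.0893.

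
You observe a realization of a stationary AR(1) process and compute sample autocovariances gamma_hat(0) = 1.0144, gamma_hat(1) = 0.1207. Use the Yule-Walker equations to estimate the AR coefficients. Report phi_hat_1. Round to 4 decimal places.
\hat\phi_{1} = 0.1190

The Yule-Walker equations for an AR(p) process read, in matrix form,
  Gamma_p phi = r_p,   with   (Gamma_p)_{ij} = gamma(|i - j|),
                       (r_p)_i = gamma(i),   i,j = 1..p.
Substitute the sample gammas (Toeplitz matrix and right-hand side of size 1):
  Gamma_p = [[1.0144]]
  r_p     = [0.1207]
With p = 1 this is the single equation gamma(0) phi_1 = gamma(1):
  phi_hat_1 = gamma(1) / gamma(0) = 0.1207 / 1.0144 = 0.1190.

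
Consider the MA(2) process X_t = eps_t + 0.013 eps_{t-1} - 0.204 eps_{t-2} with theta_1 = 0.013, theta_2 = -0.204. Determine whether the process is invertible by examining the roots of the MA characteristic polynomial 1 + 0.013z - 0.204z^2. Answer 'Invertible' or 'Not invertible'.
\text{Invertible}

The MA(q) characteristic polynomial is P(z) = 1 + 0.013z - 0.204z^2.
Invertibility requires all roots to lie outside the unit circle, i.e. |z| > 1 for every root.
Set 1 + (0.013) z + (-0.204) z^2 = 0, i.e. a z^2 + b z + c = 0 with a = -0.204, b = 0.013, c = 1.
Discriminant D = b^2 - 4ac = (0.013)^2 - 4*(-0.204)*1 = 0.000169 - (-0.816) = 0.816169.
D >= 0, so the roots are real: z = (-b +/- sqrt(D)) / (2a) = (-0.013 +/- 0.903421) / (-0.408).
  z_1 = (-0.013 + 0.903421) / (-0.408) = -2.1824,   |z_1| = 2.1824.
  z_2 = (-0.013 - 0.903421) / (-0.408) = 2.2461,   |z_2| = 2.2461.
Moduli of all roots: 2.1824, 2.2461.
All moduli strictly greater than 1? Yes.
Verdict: Invertible.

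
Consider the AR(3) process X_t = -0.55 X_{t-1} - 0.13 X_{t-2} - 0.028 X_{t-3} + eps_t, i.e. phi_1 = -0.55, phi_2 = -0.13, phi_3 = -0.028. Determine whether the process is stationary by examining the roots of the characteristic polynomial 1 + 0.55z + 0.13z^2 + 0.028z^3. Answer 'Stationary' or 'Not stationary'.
\text{Stationary}

The AR(p) characteristic polynomial is P(z) = 1 + 0.55z + 0.13z^2 + 0.028z^3.
Stationarity requires all roots to lie outside the unit circle, i.e. |z| > 1 for every root.
Degree 3: look for a simple real root z0 first, then factor out (1 - z/z0) and solve the remaining quadratic.
Testing z0 = -2.5: P(-2.5) = 1 + (0.55)(-2.5) + (0.13)(-2.5)^2 + (0.028)(-2.5)^3
  = 1 + (-1.375) + (0.8125) + (-0.4375) = 0.  So z_0 = -2.5 is a root, |z_0| = 2.5.
Divide out the factor (1 + 0.4 z) = (1 - z/z0) (since 1/z0 = -0.4):
  P(z) = (1 + 0.4 z)(1 + (0.15) z + (0.07) z^2)
  [check: z-coef 0.15 - (-0.4) = 0.55; z^2-coef 0.07 - (-0.4)(0.15) = 0.13; z^3-coef -(-0.4)(0.07) = 0.028.]
Remaining roots from the quadratic factor 1 + (0.15) z + (0.07) z^2:
  Set 1 + (0.15) z + (0.07) z^2 = 0, i.e. a z^2 + b z + c = 0 with a = 0.07, b = 0.15, c = 1.
  Discriminant D = b^2 - 4ac = (0.15)^2 - 4*(0.07)*1 = 0.0225 - (0.28) = -0.2575.
  D < 0, so the roots are the complex-conjugate pair z = (-b +/- i sqrt(-D)) / (2a) = -1.0714 +/- 3.6246i.
  For a conjugate pair |z|^2 = z * conj(z) = (product of roots) = c/a = 1/(0.07) = 14.285714, so |z| = sqrt(14.285714) = 3.7796 for both roots.
Moduli of all roots: 2.5000, 3.7796, 3.7796.
All moduli strictly greater than 1? Yes.
Verdict: Stationary.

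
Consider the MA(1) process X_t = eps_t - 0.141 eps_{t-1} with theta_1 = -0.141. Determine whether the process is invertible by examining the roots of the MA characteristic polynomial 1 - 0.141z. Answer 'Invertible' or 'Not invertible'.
\text{Invertible}

The MA(q) characteristic polynomial is P(z) = 1 - 0.141z.
Invertibility requires all roots to lie outside the unit circle, i.e. |z| > 1 for every root.
This is linear in z: 1 + (-0.141) z = 0  =>  z = -1/(-0.141) = 7.092199,  |z| = 7.092199.
Moduli of all roots: 7.0922.
All moduli strictly greater than 1? Yes.
Verdict: Invertible.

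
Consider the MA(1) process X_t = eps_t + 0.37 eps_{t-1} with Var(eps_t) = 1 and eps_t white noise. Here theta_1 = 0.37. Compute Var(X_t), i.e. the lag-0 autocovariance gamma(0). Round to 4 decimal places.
\gamma(0) = 1.1369

For an MA(q) process X_t = eps_t + sum_i theta_i eps_{t-i} with
Var(eps_t) = sigma^2, the variance is
  gamma(0) = sigma^2 * (1 + sum_i theta_i^2).
  sum_i theta_i^2 = (0.37)^2 = 0.1369.
  gamma(0) = 1 * (1 + 0.1369) = 1 * 1.1369 = 1.1369.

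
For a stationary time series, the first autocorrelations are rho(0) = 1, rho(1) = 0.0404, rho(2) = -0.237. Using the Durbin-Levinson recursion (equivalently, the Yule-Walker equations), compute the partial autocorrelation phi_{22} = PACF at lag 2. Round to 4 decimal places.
\phi_{22} = -0.2390

The PACF at lag k is phi_{kk}, the last component of the solution
to the Yule-Walker system G_k phi = r_k where
  (G_k)_{ij} = rho(|i - j|), (r_k)_i = rho(i), i,j = 1..k.
Equivalently, Durbin-Levinson gives phi_{kk} iteratively:
  phi_{11} = rho(1)
  phi_{kk} = [rho(k) - sum_{j=1..k-1} phi_{k-1,j} rho(k-j)]
            / [1 - sum_{j=1..k-1} phi_{k-1,j} rho(j)],
  phi_{k,j} = phi_{k-1,j} - phi_{kk} phi_{k-1,k-j},  j = 1..k-1.
Step k = 1:
  phi_11 = rho(1) = 0.0404.
Step k = 2:
  phi_22 = [rho(2) - phi_11 rho(1)] / [1 - phi_11 rho(1)] = [-0.237 - (0.0404)(0.0404)] / [1 - (0.0404)(0.0404)]
         = -0.23863216 / 0.99836784 = -0.239.
Therefore phi_{22} = -0.2390.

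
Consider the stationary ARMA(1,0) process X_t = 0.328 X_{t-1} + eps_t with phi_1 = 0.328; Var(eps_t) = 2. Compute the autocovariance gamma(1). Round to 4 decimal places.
\gamma(1) = 0.7351

Multiply the model equation by X_{t-k} and take expectations. With theta_0 = psi_0 = 1 and psi_j the MA(infinity) weights, this gives
  gamma(k) - sum_i phi_i gamma(k-i) = c_k,
  c_k = sigma^2 * sum_{j=k..q} theta_j psi_{j-k}   (c_k = 0 for k > q),
using gamma(-m) = gamma(m).
Pure AR (q = 0): c_0 = sigma^2 = 2, c_k = 0 for k >= 1.
Equations for k = 0 and k = 1 (AR order 1):
  gamma(0) = phi_1 gamma(1) + c_0
  gamma(1) = phi_1 gamma(0) + c_1
Substituting the second into the first: gamma(0) (1 - phi_1^2) = c_0 + phi_1 c_1, so
  gamma(0) = c_0 / (1 - phi_1^2) = 2 / (1 - (0.328)^2) = 2 / 0.892416 = 2.241107.
  gamma(1) = phi_1 gamma(0) = (0.328)(2.241107) = 0.735083.
Therefore gamma(1) = 0.7351 (to 4 decimal places).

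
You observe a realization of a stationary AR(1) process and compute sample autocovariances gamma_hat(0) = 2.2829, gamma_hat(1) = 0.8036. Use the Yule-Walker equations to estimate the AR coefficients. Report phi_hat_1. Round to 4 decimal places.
\hat\phi_{1} = 0.3520

The Yule-Walker equations for an AR(p) process read, in matrix form,
  Gamma_p phi = r_p,   with   (Gamma_p)_{ij} = gamma(|i - j|),
                       (r_p)_i = gamma(i),   i,j = 1..p.
Substitute the sample gammas (Toeplitz matrix and right-hand side of size 1):
  Gamma_p = [[2.2829]]
  r_p     = [0.8036]
With p = 1 this is the single equation gamma(0) phi_1 = gamma(1):
  phi_hat_1 = gamma(1) / gamma(0) = 0.8036 / 2.2829 = 0.3520.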